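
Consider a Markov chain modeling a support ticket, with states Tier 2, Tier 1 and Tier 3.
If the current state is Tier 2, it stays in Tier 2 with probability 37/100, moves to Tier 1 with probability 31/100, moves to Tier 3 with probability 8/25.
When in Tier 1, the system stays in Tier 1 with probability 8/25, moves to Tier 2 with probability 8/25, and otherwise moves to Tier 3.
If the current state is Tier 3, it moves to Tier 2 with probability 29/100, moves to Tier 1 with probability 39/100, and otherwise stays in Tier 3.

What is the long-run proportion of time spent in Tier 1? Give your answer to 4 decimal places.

0.3401

Let the stationary distribution be π with π = πP and π_1 + π_2 + π_3 = 1.
π_1 = 0.37·π_1 + 0.32·π_2 + 0.29·π_3
π_2 = 0.31·π_1 + 0.32·π_2 + 0.39·π_3
Solving with the normalization constraint gives π = (0.3263, 0.3401, 0.3336).
So the stationary probability of Tier 1 is 0.3401.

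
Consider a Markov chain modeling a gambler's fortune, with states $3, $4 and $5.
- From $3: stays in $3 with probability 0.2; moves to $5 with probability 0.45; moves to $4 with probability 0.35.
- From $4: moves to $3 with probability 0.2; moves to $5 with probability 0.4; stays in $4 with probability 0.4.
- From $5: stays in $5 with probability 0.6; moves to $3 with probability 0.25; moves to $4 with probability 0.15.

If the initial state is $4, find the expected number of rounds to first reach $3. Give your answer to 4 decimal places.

Let t(s) be the expected number of rounds to first reach $3 from state s, with t($3) = 0. Conditioning on the first round:
t($4) = 1 + 0.4·t($4) + 0.4·t($5)
t($5) = 1 + 0.15·t($4) + 0.6·t($5)
Solving: t($4) = 4.4444, t($5) = 4.1667.
Expected rounds from $4 to $3: 4.4444.

4.4444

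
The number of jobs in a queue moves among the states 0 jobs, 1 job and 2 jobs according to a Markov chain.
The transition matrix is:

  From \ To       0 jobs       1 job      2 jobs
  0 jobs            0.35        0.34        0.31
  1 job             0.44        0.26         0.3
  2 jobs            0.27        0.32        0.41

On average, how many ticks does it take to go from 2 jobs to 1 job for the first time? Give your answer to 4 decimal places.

3.0687

Let t(s) be the expected number of ticks to first reach 1 job from state s, with t(1 job) = 0. Conditioning on the first tick:
t(0 jobs) = 1 + 0.35·t(0 jobs) + 0.31·t(2 jobs)
t(2 jobs) = 1 + 0.27·t(0 jobs) + 0.41·t(2 jobs)
Solving: t(0 jobs) = 3.0020, t(2 jobs) = 3.0687.
Expected ticks from 2 jobs to 1 job: 3.0687.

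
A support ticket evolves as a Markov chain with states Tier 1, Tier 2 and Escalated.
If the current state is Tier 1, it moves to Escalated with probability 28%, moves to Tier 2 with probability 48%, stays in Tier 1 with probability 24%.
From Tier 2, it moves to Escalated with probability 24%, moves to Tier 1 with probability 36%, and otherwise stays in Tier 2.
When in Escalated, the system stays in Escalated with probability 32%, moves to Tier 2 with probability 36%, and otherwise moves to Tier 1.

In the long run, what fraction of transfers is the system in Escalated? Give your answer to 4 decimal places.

0.2744

Let the stationary distribution be π with π = πP and π_1 + π_2 + π_3 = 1.
π_1 = 0.24·π_1 + 0.36·π_2 + 0.32·π_3
π_2 = 0.48·π_1 + 0.4·π_2 + 0.36·π_3
Solving with the normalization constraint gives π = (0.3116, 0.4140, 0.2744).
So the stationary probability of Escalated is 0.2744.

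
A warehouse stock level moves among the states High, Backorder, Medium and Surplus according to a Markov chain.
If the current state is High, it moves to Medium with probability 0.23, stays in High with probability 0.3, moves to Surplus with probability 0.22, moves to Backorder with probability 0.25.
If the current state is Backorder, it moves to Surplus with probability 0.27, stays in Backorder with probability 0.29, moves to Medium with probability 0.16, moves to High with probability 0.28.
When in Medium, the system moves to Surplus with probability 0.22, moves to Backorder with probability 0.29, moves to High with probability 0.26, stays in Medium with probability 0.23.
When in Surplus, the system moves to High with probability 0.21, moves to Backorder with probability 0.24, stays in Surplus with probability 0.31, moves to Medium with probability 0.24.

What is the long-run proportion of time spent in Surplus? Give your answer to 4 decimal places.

Let the stationary distribution be π with π = πP and π_1 + π_2 + π_3 + π_4 = 1.
π_1 = 0.3·π_1 + 0.28·π_2 + 0.26·π_3 + 0.21·π_4
π_2 = 0.25·π_1 + 0.29·π_2 + 0.29·π_3 + 0.24·π_4
π_3 = 0.23·π_1 + 0.16·π_2 + 0.23·π_3 + 0.24·π_4
Solving with the normalization constraint gives π = (0.2630, 0.2667, 0.2139, 0.2564).
So the stationary probability of Surplus is 0.2564.

0.2564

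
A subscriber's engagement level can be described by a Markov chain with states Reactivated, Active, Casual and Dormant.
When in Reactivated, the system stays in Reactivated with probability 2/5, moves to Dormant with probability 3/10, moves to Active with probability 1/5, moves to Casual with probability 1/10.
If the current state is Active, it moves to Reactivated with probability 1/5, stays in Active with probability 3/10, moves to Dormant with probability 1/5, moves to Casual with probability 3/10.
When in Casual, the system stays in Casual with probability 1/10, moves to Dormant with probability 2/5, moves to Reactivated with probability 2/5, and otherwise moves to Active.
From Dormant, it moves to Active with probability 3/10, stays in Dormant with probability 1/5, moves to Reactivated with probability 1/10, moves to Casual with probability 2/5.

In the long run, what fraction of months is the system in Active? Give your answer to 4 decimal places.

0.2273

Let the stationary distribution be π with π = πP and π_1 + π_2 + π_3 + π_4 = 1.
π_1 = 0.4·π_1 + 0.2·π_2 + 0.4·π_3 + 0.1·π_4
π_2 = 0.2·π_1 + 0.3·π_2 + 0.1·π_3 + 0.3·π_4
π_3 = 0.1·π_1 + 0.3·π_2 + 0.1·π_3 + 0.4·π_4
Solving with the normalization constraint gives π = (0.2727, 0.2273, 0.2273, 0.2727).
So the stationary probability of Active is 0.2273.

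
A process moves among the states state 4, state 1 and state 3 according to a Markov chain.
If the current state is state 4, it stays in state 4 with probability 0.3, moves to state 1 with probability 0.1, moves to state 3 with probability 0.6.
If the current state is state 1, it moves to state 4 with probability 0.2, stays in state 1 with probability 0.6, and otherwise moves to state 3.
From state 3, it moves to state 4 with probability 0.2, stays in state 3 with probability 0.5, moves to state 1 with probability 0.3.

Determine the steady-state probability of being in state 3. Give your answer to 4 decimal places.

Let the stationary distribution be π with π = πP and π_1 + π_2 + π_3 = 1.
π_1 = 0.3·π_1 + 0.2·π_2 + 0.2·π_3
π_2 = 0.1·π_1 + 0.6·π_2 + 0.3·π_3
Solving with the normalization constraint gives π = (0.2222, 0.3651, 0.4127).
So the stationary probability of state 3 is 0.4127.

0.4127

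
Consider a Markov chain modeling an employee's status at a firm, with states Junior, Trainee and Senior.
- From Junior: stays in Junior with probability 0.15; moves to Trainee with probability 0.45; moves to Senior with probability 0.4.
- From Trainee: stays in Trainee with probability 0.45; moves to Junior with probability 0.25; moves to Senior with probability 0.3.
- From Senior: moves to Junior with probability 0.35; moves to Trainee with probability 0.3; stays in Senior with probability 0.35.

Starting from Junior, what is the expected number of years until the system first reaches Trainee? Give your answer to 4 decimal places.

2.5455

Let t(s) be the expected number of years to first reach Trainee from state s, with t(Trainee) = 0. Conditioning on the first year:
t(Junior) = 1 + 0.15·t(Junior) + 0.4·t(Senior)
t(Senior) = 1 + 0.35·t(Junior) + 0.35·t(Senior)
Solving: t(Junior) = 2.5455, t(Senior) = 2.9091.
Expected years from Junior to Trainee: 2.5455.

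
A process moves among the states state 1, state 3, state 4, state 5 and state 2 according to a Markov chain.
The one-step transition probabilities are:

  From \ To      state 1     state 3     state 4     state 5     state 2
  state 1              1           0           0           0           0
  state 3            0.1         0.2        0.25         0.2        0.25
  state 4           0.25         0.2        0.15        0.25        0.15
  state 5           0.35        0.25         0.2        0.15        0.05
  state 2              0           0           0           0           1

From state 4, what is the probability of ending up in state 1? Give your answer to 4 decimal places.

Let h(s) be the probability of absorption at state 1 starting from transient state s. Then h(state 1) = 1 and h(state 2) = 0. By first-step analysis:
h(state 3) = 0.1·1 + 0.2·h(state 3) + 0.25·h(state 4) + 0.2·h(state 5) + 0.25·0
h(state 4) = 0.25·1 + 0.2·h(state 3) + 0.15·h(state 4) + 0.25·h(state 5) + 0.15·0
h(state 5) = 0.35·1 + 0.25·h(state 3) + 0.2·h(state 4) + 0.15·h(state 5) + 0.05·0
Solving: h(state 3) = 0.4932, h(state 4) = 0.6166, h(state 5) = 0.7019.
Starting from state 4, the probability is 0.6166.

0.6166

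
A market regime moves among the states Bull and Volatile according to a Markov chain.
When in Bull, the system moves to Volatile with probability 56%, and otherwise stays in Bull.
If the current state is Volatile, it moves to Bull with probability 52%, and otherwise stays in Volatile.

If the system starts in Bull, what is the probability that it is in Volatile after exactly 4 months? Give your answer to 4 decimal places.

0.5185

Propagate the distribution vector 4 months from Bull.
After 0 months: (1.0000, 0.0000)
After 1 month: (0.4400, 0.5600)
After 2 months: (0.4848, 0.5152)
After 3 months: (0.4812, 0.5188)
After 4 months: (0.4815, 0.5185)
P(in Volatile after 4 months) = 0.5185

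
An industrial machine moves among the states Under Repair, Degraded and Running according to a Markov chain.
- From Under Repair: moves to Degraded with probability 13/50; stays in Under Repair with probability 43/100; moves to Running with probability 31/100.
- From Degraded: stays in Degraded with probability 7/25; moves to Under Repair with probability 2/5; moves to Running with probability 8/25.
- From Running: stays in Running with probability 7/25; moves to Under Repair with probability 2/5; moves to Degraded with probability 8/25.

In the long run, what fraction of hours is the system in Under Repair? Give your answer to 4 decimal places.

0.4124

Let the stationary distribution be π with π = πP and π_1 + π_2 + π_3 = 1.
π_1 = 0.43·π_1 + 0.4·π_2 + 0.4·π_3
π_2 = 0.26·π_1 + 0.28·π_2 + 0.32·π_3
Solving with the normalization constraint gives π = (0.4124, 0.2839, 0.3037).
So the stationary probability of Under Repair is 0.4124.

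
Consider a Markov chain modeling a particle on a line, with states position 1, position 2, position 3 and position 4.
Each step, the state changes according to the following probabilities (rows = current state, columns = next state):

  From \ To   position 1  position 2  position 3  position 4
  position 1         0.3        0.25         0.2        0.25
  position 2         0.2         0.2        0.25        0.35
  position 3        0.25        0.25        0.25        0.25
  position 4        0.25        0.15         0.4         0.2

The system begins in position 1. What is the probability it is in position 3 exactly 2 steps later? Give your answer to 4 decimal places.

0.2725

Propagate the distribution vector 2 steps from position 1.
After 0 steps: (1.0000, 0.0000, 0.0000, 0.0000)
After 1 step: (0.3000, 0.2500, 0.2000, 0.2500)
After 2 steps: (0.2525, 0.2125, 0.2725, 0.2625)
P(in position 3 after 2 steps) = 0.2725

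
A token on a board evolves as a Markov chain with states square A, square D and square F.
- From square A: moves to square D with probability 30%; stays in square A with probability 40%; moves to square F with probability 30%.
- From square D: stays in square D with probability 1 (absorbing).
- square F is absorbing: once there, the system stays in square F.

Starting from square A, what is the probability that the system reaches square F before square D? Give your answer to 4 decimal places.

Let h(s) be the probability of absorption at square F starting from transient state s. Then h(square F) = 1 and h(square D) = 0. By first-step analysis:
h(square A) = 0.4·h(square A) + 0.3·0 + 0.3·1
Solving: h(square A) = 0.5000.
Starting from square A, the probability is 0.5000.

0.5000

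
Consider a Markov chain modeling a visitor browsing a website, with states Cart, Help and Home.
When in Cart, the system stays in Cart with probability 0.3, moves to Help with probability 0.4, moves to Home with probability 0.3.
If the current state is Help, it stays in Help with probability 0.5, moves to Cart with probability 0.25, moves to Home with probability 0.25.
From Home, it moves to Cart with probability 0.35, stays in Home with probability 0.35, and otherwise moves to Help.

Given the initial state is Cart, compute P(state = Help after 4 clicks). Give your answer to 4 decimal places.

0.4117

Propagate the distribution vector 4 clicks from Cart.
After 0 clicks: (1.0000, 0.0000, 0.0000)
After 1 click: (0.3000, 0.4000, 0.3000)
After 2 clicks: (0.2950, 0.4100, 0.2950)
After 3 clicks: (0.2943, 0.4115, 0.2943)
After 4 clicks: (0.2941, 0.4117, 0.2941)
P(in Help after 4 clicks) = 0.4117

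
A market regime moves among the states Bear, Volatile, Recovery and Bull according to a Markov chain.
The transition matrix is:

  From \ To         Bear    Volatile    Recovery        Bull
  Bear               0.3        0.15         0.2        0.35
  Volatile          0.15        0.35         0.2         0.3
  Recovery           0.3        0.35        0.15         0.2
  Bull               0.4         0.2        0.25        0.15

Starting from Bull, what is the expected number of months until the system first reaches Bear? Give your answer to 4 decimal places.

Let t(s) be the expected number of months to first reach Bear from state s, with t(Bear) = 0. Conditioning on the first month:
t(Volatile) = 1 + 0.35·t(Volatile) + 0.2·t(Recovery) + 0.3·t(Bull)
t(Recovery) = 1 + 0.35·t(Volatile) + 0.15·t(Recovery) + 0.2·t(Bull)
t(Bull) = 1 + 0.2·t(Volatile) + 0.25·t(Recovery) + 0.15·t(Bull)
Solving: t(Volatile) = 4.1471, t(Recovery) = 3.6426, t(Bull) = 3.2236.
Expected months from Bull to Bear: 3.2236.

3.2236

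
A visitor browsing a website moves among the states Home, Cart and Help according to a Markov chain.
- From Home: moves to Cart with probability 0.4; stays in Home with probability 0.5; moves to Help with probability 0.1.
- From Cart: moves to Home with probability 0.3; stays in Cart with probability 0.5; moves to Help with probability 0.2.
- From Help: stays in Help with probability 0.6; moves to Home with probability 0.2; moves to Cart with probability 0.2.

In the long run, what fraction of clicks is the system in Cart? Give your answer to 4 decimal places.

Let the stationary distribution be π with π = πP and π_1 + π_2 + π_3 = 1.
π_1 = 0.5·π_1 + 0.3·π_2 + 0.2·π_3
π_2 = 0.4·π_1 + 0.5·π_2 + 0.2·π_3
Solving with the normalization constraint gives π = (0.3404, 0.3830, 0.2766).
So the stationary probability of Cart is 0.3830.

0.3830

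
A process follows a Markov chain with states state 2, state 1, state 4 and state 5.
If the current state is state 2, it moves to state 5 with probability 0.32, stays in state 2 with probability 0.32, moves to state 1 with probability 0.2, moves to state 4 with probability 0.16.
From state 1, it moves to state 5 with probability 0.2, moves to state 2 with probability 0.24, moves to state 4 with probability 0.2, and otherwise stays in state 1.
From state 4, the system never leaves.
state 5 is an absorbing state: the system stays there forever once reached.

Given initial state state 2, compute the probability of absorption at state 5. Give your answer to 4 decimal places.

Let h(s) be the probability of absorption at state 5 starting from transient state s. Then h(state 5) = 1 and h(state 4) = 0. By first-step analysis:
h(state 2) = 0.32·h(state 2) + 0.2·h(state 1) + 0.16·0 + 0.32·1
h(state 1) = 0.24·h(state 2) + 0.36·h(state 1) + 0.2·0 + 0.2·1
Solving: h(state 2) = 0.6322, h(state 1) = 0.5496.
Starting from state 2, the probability is 0.6322.

0.6322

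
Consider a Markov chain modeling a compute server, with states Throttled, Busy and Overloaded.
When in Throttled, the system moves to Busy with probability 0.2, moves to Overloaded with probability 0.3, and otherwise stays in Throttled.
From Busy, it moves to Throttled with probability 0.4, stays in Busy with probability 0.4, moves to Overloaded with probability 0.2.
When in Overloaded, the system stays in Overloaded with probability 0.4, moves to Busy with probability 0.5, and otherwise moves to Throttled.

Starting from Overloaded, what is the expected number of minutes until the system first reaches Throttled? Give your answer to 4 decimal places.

Let t(s) be the expected number of minutes to first reach Throttled from state s, with t(Throttled) = 0. Conditioning on the first minute:
t(Busy) = 1 + 0.4·t(Busy) + 0.2·t(Overloaded)
t(Overloaded) = 1 + 0.5·t(Busy) + 0.4·t(Overloaded)
Solving: t(Busy) = 3.0769, t(Overloaded) = 4.2308.
Expected minutes from Overloaded to Throttled: 4.2308.

4.2308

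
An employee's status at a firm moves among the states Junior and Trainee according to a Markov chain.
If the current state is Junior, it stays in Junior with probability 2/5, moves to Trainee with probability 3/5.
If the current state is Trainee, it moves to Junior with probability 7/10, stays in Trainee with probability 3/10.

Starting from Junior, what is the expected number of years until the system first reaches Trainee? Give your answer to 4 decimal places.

Let t(s) be the expected number of years to first reach Trainee from state s, with t(Trainee) = 0. Conditioning on the first year:
t(Junior) = 1 + 0.4·t(Junior)
Solving: t(Junior) = 1.6667.
Expected years from Junior to Trainee: 1.6667.

1.6667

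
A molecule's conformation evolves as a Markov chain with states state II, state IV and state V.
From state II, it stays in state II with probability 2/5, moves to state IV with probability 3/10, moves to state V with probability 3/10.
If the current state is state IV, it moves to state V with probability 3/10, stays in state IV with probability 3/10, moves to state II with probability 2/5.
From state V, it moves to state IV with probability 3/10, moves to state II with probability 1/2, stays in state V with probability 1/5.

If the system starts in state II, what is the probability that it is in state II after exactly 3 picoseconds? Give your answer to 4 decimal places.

0.4270

Propagate the distribution vector 3 picoseconds from state II.
After 0 picoseconds: (1.0000, 0.0000, 0.0000)
After 1 picosecond: (0.4000, 0.3000, 0.3000)
After 2 picoseconds: (0.4300, 0.3000, 0.2700)
After 3 picoseconds: (0.4270, 0.3000, 0.2730)
P(in state II after 3 picoseconds) = 0.4270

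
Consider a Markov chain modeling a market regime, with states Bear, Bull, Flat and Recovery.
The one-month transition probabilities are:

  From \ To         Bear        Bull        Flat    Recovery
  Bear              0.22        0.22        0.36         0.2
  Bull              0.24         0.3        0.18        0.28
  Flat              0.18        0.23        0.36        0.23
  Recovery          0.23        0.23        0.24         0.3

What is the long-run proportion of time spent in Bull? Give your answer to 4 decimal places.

0.2450

Let the stationary distribution be π with π = πP and π_1 + π_2 + π_3 + π_4 = 1.
π_1 = 0.22·π_1 + 0.24·π_2 + 0.18·π_3 + 0.23·π_4
π_2 = 0.22·π_1 + 0.3·π_2 + 0.23·π_3 + 0.23·π_4
π_3 = 0.36·π_1 + 0.18·π_2 + 0.36·π_3 + 0.24·π_4
Solving with the normalization constraint gives π = (0.2160, 0.2450, 0.2855, 0.2535).
So the stationary probability of Bull is 0.2450.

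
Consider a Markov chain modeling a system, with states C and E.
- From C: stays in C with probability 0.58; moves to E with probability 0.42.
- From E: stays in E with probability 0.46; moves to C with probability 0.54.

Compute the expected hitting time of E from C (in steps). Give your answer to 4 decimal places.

2.3810

Let t(s) be the expected number of steps to first reach E from state s, with t(E) = 0. Conditioning on the first step:
t(C) = 1 + 0.58·t(C)
Solving: t(C) = 2.3810.
Expected steps from C to E: 2.3810.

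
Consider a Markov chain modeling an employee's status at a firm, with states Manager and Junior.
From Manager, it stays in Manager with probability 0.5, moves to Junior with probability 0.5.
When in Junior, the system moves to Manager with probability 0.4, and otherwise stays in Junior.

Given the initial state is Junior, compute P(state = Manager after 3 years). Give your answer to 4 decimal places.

0.4440

Propagate the distribution vector 3 years from Junior.
After 0 years: (0.0000, 1.0000)
After 1 year: (0.4000, 0.6000)
After 2 years: (0.4400, 0.5600)
After 3 years: (0.4440, 0.5560)
P(in Manager after 3 years) = 0.4440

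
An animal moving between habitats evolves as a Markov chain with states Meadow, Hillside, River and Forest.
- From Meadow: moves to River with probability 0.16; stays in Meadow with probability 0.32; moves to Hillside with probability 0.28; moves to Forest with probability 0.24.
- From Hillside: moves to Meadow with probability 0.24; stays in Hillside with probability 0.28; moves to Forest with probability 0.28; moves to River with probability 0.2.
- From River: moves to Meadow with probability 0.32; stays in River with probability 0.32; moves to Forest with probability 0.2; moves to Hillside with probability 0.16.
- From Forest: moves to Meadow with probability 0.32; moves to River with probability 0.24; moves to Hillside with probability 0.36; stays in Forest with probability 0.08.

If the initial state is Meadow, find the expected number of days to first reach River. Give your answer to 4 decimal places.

Let t(s) be the expected number of days to first reach River from state s, with t(River) = 0. Conditioning on the first day:
t(Meadow) = 1 + 0.32·t(Meadow) + 0.28·t(Hillside) + 0.24·t(Forest)
t(Hillside) = 1 + 0.24·t(Meadow) + 0.28·t(Hillside) + 0.28·t(Forest)
t(Forest) = 1 + 0.32·t(Meadow) + 0.36·t(Hillside) + 0.08·t(Forest)
Solving: t(Meadow) = 5.2835, t(Hillside) = 5.0570, t(Forest) = 4.9035.
Expected days from Meadow to River: 5.2835.

5.2835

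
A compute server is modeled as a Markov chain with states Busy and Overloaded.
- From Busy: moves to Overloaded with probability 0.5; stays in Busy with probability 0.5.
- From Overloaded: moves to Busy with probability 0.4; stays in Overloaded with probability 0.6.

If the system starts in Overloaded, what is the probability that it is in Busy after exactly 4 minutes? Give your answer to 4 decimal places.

Propagate the distribution vector 4 minutes from Overloaded.
After 0 minutes: (0.0000, 1.0000)
After 1 minute: (0.4000, 0.6000)
After 2 minutes: (0.4400, 0.5600)
After 3 minutes: (0.4440, 0.5560)
After 4 minutes: (0.4444, 0.5556)
P(in Busy after 4 minutes) = 0.4444

0.4444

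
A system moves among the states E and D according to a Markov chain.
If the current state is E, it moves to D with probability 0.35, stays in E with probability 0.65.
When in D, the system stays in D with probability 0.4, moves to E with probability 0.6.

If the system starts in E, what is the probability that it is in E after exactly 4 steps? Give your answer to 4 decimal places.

Propagate the distribution vector 4 steps from E.
After 0 steps: (1.0000, 0.0000)
After 1 step: (0.6500, 0.3500)
After 2 steps: (0.6325, 0.3675)
After 3 steps: (0.6316, 0.3684)
After 4 steps: (0.6316, 0.3684)
P(in E after 4 steps) = 0.6316

0.6316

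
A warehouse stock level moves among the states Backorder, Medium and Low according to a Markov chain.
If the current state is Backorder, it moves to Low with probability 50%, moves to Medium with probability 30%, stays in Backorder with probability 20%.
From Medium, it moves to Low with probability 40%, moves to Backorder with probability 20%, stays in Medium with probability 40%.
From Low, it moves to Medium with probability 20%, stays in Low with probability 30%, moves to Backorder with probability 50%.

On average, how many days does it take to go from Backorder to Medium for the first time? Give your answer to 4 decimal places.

3.8710

Let t(s) be the expected number of days to first reach Medium from state s, with t(Medium) = 0. Conditioning on the first day:
t(Backorder) = 1 + 0.2·t(Backorder) + 0.5·t(Low)
t(Low) = 1 + 0.5·t(Backorder) + 0.3·t(Low)
Solving: t(Backorder) = 3.8710, t(Low) = 4.1935.
Expected days from Backorder to Medium: 3.8710.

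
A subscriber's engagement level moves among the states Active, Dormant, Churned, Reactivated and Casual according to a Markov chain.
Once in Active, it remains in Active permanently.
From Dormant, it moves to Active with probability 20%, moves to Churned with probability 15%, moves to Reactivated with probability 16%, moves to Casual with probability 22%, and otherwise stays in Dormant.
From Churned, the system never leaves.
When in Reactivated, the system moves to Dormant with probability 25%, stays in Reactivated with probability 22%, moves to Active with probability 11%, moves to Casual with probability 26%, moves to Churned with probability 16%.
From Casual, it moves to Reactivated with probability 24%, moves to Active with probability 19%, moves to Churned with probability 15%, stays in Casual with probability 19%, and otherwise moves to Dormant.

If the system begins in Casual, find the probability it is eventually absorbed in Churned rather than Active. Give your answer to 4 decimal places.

Let h(s) be the probability of absorption at Churned starting from transient state s. Then h(Churned) = 1 and h(Active) = 0. By first-step analysis:
h(Dormant) = 0.2·0 + 0.27·h(Dormant) + 0.15·1 + 0.16·h(Reactivated) + 0.22·h(Casual)
h(Reactivated) = 0.11·0 + 0.25·h(Dormant) + 0.16·1 + 0.22·h(Reactivated) + 0.26·h(Casual)
h(Casual) = 0.19·0 + 0.23·h(Dormant) + 0.15·1 + 0.24·h(Reactivated) + 0.19·h(Casual)
Solving: h(Dormant) = 0.4566, h(Reactivated) = 0.5064, h(Casual) = 0.4649.
Starting from Casual, the probability is 0.4649.

0.4649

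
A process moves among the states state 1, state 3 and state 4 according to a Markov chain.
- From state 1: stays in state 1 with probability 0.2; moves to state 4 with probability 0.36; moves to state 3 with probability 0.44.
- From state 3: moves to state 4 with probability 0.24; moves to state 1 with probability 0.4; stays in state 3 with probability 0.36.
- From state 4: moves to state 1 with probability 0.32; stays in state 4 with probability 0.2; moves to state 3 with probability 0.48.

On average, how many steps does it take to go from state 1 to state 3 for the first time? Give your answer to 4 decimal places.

2.2104

Let t(s) be the expected number of steps to first reach state 3 from state s, with t(state 3) = 0. Conditioning on the first step:
t(state 1) = 1 + 0.2·t(state 1) + 0.36·t(state 4)
t(state 4) = 1 + 0.32·t(state 1) + 0.2·t(state 4)
Solving: t(state 1) = 2.2104, t(state 4) = 2.1341.
Expected steps from state 1 to state 3: 2.2104.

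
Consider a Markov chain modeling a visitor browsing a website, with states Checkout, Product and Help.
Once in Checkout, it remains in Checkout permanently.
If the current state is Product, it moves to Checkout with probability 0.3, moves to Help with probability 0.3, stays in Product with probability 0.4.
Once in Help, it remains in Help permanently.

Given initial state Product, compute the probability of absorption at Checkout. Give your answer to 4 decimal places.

Let h(s) be the probability of absorption at Checkout starting from transient state s. Then h(Checkout) = 1 and h(Help) = 0. By first-step analysis:
h(Product) = 0.3·1 + 0.4·h(Product) + 0.3·0
Solving: h(Product) = 0.5000.
Starting from Product, the probability is 0.5000.

0.5000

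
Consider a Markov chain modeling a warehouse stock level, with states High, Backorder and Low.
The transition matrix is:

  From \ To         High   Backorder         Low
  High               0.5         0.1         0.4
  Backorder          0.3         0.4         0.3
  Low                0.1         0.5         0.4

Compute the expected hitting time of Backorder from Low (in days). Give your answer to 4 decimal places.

Let t(s) be the expected number of days to first reach Backorder from state s, with t(Backorder) = 0. Conditioning on the first day:
t(High) = 1 + 0.5·t(High) + 0.4·t(Low)
t(Low) = 1 + 0.1·t(High) + 0.4·t(Low)
Solving: t(High) = 3.8462, t(Low) = 2.3077.
Expected days from Low to Backorder: 2.3077.

2.3077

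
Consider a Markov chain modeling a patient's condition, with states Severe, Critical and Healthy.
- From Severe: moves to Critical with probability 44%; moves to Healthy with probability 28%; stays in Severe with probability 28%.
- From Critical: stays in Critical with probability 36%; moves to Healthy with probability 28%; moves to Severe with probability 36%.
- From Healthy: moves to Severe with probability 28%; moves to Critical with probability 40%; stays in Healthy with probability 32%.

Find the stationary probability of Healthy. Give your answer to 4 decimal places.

Let the stationary distribution be π with π = πP and π_1 + π_2 + π_3 = 1.
π_1 = 0.28·π_1 + 0.36·π_2 + 0.28·π_3
π_2 = 0.44·π_1 + 0.36·π_2 + 0.4·π_3
Solving with the normalization constraint gives π = (0.3117, 0.3966, 0.2917).
So the stationary probability of Healthy is 0.2917.

0.2917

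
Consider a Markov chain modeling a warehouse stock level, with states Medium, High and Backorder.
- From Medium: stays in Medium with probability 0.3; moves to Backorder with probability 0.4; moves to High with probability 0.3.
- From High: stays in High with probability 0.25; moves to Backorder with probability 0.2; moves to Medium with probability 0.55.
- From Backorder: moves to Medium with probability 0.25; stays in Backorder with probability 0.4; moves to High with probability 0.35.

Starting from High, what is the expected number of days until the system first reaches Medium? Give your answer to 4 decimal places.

Let t(s) be the expected number of days to first reach Medium from state s, with t(Medium) = 0. Conditioning on the first day:
t(High) = 1 + 0.25·t(High) + 0.2·t(Backorder)
t(Backorder) = 1 + 0.35·t(High) + 0.4·t(Backorder)
Solving: t(High) = 2.1053, t(Backorder) = 2.8947.
Expected days from High to Medium: 2.1053.

2.1053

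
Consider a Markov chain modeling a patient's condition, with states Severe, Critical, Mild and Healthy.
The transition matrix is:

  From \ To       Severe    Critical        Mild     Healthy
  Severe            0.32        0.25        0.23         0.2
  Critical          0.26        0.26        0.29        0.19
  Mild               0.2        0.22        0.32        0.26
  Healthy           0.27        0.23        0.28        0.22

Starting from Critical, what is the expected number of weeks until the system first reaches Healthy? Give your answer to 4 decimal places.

Let t(s) be the expected number of weeks to first reach Healthy from state s, with t(Healthy) = 0. Conditioning on the first week:
t(Severe) = 1 + 0.32·t(Severe) + 0.25·t(Critical) + 0.23·t(Mild)
t(Critical) = 1 + 0.26·t(Severe) + 0.26·t(Critical) + 0.29·t(Mild)
t(Mild) = 1 + 0.2·t(Severe) + 0.22·t(Critical) + 0.32·t(Mild)
Solving: t(Severe) = 4.6797, t(Critical) = 4.7082, t(Mild) = 4.3702.
Expected weeks from Critical to Healthy: 4.7082.

4.7082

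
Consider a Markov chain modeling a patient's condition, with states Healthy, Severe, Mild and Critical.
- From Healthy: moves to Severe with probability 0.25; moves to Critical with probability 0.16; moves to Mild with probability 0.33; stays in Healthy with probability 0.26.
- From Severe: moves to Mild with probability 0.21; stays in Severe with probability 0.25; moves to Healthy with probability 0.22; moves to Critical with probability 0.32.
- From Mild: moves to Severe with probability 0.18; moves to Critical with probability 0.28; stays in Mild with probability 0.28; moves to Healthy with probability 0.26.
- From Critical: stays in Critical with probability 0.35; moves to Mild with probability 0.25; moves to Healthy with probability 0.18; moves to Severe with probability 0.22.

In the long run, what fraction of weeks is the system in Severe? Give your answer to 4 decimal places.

0.2228

Let the stationary distribution be π with π = πP and π_1 + π_2 + π_3 + π_4 = 1.
π_1 = 0.26·π_1 + 0.22·π_2 + 0.26·π_3 + 0.18·π_4
π_2 = 0.25·π_1 + 0.25·π_2 + 0.18·π_3 + 0.22·π_4
π_3 = 0.33·π_1 + 0.21·π_2 + 0.28·π_3 + 0.25·π_4
Solving with the normalization constraint gives π = (0.2286, 0.2228, 0.2674, 0.2812).
So the stationary probability of Severe is 0.2228.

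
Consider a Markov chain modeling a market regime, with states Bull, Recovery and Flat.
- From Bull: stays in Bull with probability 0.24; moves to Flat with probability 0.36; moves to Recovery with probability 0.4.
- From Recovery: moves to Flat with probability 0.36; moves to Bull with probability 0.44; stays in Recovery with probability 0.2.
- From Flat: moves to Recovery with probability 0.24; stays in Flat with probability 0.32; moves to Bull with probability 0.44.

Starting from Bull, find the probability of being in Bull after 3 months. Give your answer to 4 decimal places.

0.3616

Propagate the distribution vector 3 months from Bull.
After 0 months: (1.0000, 0.0000, 0.0000)
After 1 month: (0.2400, 0.4000, 0.3600)
After 2 months: (0.3920, 0.2624, 0.3456)
After 3 months: (0.3616, 0.2922, 0.3462)
P(in Bull after 3 months) = 0.3616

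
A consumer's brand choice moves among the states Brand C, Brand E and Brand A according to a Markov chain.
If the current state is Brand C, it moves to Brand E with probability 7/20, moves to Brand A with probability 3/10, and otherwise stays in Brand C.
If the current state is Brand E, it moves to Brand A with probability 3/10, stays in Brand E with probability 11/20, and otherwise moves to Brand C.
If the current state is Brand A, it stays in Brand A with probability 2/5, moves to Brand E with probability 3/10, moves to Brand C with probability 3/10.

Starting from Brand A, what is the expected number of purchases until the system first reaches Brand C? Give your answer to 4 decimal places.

4.1667

Let t(s) be the expected number of purchases to first reach Brand C from state s, with t(Brand C) = 0. Conditioning on the first purchase:
t(Brand E) = 1 + 0.55·t(Brand E) + 0.3·t(Brand A)
t(Brand A) = 1 + 0.3·t(Brand E) + 0.4·t(Brand A)
Solving: t(Brand E) = 5.0000, t(Brand A) = 4.1667.
Expected purchases from Brand A to Brand C: 4.1667.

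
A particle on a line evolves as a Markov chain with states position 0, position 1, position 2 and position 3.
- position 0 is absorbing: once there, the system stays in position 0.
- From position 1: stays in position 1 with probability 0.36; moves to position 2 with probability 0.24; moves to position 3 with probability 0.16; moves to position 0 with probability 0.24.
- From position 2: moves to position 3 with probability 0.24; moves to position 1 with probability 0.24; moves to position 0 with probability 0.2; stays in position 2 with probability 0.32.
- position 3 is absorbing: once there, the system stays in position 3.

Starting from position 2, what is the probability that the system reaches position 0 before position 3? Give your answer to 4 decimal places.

Let h(s) be the probability of absorption at position 0 starting from transient state s. Then h(position 0) = 1 and h(position 3) = 0. By first-step analysis:
h(position 1) = 0.24·1 + 0.36·h(position 1) + 0.24·h(position 2) + 0.16·0
h(position 2) = 0.2·1 + 0.24·h(position 1) + 0.32·h(position 2) + 0.24·0
Solving: h(position 1) = 0.5593, h(position 2) = 0.4915.
Starting from position 2, the probability is 0.4915.

0.4915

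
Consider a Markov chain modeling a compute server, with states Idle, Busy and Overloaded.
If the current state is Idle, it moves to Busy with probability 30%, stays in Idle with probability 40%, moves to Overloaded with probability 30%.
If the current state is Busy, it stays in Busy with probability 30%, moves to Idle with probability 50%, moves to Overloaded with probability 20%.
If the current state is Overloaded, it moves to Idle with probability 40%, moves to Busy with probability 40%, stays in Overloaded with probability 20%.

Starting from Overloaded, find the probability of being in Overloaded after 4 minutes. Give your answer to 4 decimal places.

0.2432

Propagate the distribution vector 4 minutes from Overloaded.
After 0 minutes: (0.0000, 0.0000, 1.0000)
After 1 minute: (0.4000, 0.4000, 0.2000)
After 2 minutes: (0.4400, 0.3200, 0.2400)
After 3 minutes: (0.4320, 0.3240, 0.2440)
After 4 minutes: (0.4324, 0.3244, 0.2432)
P(in Overloaded after 4 minutes) = 0.2432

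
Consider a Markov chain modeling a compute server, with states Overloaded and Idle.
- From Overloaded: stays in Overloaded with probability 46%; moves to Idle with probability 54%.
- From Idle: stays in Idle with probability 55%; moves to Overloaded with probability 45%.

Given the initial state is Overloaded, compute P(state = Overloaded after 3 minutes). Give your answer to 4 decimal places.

0.4545

Propagate the distribution vector 3 minutes from Overloaded.
After 0 minutes: (1.0000, 0.0000)
After 1 minute: (0.4600, 0.5400)
After 2 minutes: (0.4546, 0.5454)
After 3 minutes: (0.4545, 0.5455)
P(in Overloaded after 3 minutes) = 0.4545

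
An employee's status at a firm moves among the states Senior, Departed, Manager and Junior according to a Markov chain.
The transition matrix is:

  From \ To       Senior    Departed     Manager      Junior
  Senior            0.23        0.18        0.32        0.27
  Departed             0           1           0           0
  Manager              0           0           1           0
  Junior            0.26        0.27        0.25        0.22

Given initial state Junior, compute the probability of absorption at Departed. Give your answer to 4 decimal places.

0.4802

Let h(s) be the probability of absorption at Departed starting from transient state s. Then h(Departed) = 1 and h(Manager) = 0. By first-step analysis:
h(Senior) = 0.23·h(Senior) + 0.18·1 + 0.32·0 + 0.27·h(Junior)
h(Junior) = 0.26·h(Senior) + 0.27·1 + 0.25·0 + 0.22·h(Junior)
Solving: h(Senior) = 0.4021, h(Junior) = 0.4802.
Starting from Junior, the probability is 0.4802.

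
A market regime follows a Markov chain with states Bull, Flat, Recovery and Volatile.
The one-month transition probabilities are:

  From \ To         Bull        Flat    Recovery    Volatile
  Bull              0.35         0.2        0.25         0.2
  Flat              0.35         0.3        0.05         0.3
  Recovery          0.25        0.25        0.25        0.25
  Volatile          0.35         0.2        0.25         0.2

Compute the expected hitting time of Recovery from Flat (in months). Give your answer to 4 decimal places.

Let t(s) be the expected number of months to first reach Recovery from state s, with t(Recovery) = 0. Conditioning on the first month:
t(Bull) = 1 + 0.35·t(Bull) + 0.2·t(Flat) + 0.2·t(Volatile)
t(Flat) = 1 + 0.35·t(Bull) + 0.3·t(Flat) + 0.3·t(Volatile)
t(Volatile) = 1 + 0.35·t(Bull) + 0.2·t(Flat) + 0.2·t(Volatile)
Solving: t(Bull) = 4.8649, t(Flat) = 5.9459, t(Volatile) = 4.8649.
Expected months from Flat to Recovery: 5.9459.

5.9459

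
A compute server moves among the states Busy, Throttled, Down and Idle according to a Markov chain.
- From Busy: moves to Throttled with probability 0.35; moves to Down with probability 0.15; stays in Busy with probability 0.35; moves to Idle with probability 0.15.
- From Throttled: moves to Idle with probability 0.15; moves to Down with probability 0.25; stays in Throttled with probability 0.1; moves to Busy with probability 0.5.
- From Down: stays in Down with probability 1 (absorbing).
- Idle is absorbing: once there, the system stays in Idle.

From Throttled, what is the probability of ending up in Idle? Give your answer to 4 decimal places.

Let h(s) be the probability of absorption at Idle starting from transient state s. Then h(Idle) = 1 and h(Down) = 0. By first-step analysis:
h(Busy) = 0.35·h(Busy) + 0.35·h(Throttled) + 0.15·0 + 0.15·1
h(Throttled) = 0.5·h(Busy) + 0.1·h(Throttled) + 0.25·0 + 0.15·1
Solving: h(Busy) = 0.4573, h(Throttled) = 0.4207.
Starting from Throttled, the probability is 0.4207.

0.4207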